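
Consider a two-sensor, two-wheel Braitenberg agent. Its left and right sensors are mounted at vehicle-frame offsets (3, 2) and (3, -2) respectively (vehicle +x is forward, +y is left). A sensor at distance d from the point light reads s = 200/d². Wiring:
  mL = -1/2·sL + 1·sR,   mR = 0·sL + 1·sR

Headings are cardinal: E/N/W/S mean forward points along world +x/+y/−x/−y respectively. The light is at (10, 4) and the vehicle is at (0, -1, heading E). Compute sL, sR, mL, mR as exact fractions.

left sensor world pos  = (3, 1); dL² = 58
right sensor world pos = (3, -3); dR² = 98
sL = 200/58 = 100/29
sR = 200/98 = 100/49
mL = -1/2·sL + 1·sR = 450/1421
mR = 0·sL + 1·sR = 100/49

100/29 100/49 450/1421 100/49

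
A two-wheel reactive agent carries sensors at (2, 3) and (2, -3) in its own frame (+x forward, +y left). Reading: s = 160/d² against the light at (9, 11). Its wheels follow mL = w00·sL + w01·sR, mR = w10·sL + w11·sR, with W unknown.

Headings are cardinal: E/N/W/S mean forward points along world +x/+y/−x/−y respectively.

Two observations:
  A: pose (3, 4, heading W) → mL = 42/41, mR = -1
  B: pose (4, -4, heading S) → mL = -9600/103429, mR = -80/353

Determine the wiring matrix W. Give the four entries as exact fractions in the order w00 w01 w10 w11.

-1 1 0 -1/2

obs A: pose=(3,4,W) → sL=40/41, sR=2, mL=42/41, mR=-1
obs B: pose=(4,-4,S) → sL=160/293, sR=160/353, mL=-9600/103429, mR=-80/353
sensor matrix S = [[40/41, 2], [160/293, 160/353]]; det S = -2756160/4240589
solve [mL_A; mL_B] = S·[w00; w01] and [mR_A; mR_B] = S·[w10; w11]:
  w00 = -1, w01 = 1, w10 = 0, w11 = -1/2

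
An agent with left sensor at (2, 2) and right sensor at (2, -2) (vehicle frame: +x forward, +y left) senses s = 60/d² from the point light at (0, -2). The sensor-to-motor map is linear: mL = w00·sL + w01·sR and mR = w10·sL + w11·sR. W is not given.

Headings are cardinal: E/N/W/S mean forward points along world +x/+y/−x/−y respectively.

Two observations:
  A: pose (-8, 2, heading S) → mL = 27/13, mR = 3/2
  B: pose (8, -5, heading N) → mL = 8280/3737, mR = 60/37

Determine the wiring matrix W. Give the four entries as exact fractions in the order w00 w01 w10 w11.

1 1 1 0

obs A: pose=(-8,2,S) → sL=3/2, sR=15/26, mL=27/13, mR=3/2
obs B: pose=(8,-5,N) → sL=60/37, sR=60/101, mL=8280/3737, mR=60/37
sensor matrix S = [[3/2, 15/26], [60/37, 60/101]]; det S = -2160/48581
solve [mL_A; mL_B] = S·[w00; w01] and [mR_A; mR_B] = S·[w10; w11]:
  w00 = 1, w01 = 1, w10 = 1, w11 = 0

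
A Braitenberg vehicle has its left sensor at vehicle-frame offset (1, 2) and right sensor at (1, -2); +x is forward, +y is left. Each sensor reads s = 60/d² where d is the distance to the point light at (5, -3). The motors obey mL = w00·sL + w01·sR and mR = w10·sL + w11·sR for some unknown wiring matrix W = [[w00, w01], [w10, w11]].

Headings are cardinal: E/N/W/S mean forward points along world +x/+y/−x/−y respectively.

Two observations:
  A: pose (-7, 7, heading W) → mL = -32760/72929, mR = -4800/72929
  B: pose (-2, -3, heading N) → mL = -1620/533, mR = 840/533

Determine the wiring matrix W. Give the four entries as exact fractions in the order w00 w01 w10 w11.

obs A: pose=(-7,7,W) → sL=60/233, sR=60/313, mL=-32760/72929, mR=-4800/72929
obs B: pose=(-2,-3,N) → sL=30/41, sR=30/13, mL=-1620/533, mR=840/533
sensor matrix S = [[60/233, 60/313], [30/41, 30/13]]; det S = 17647200/38871157
solve [mL_A; mL_B] = S·[w00; w01] and [mR_A; mR_B] = S·[w10; w11]:
  w00 = -1, w01 = -1, w10 = -1, w11 = 1

-1 -1 -1 1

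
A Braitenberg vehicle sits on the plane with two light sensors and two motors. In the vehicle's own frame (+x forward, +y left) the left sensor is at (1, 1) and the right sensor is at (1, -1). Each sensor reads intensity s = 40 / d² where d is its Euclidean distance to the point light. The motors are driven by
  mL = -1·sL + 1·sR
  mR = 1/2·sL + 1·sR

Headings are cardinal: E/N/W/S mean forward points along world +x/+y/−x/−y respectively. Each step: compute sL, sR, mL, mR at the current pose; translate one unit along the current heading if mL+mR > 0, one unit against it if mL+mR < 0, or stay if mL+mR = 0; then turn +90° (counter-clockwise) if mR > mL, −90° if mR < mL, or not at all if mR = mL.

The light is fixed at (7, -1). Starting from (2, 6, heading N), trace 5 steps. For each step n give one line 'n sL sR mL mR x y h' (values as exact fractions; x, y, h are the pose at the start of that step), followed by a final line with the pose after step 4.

0 2/5 1/2 1/10 7/10 2 6 N
1 8/17 40/117 -256/1989 1148/1989 2 7 W
2 20/37 20/49 -240/1813 1230/1813 1 7 S
3 40/89 40/61 1120/5429 4780/5429 1 6 E
4 2/5 1/2 1/10 7/10 2 6 N
final 2 7 W

n=0: pose=(2,6,N); sL=2/5, sR=1/2; mL=1/10, mR=7/10; mL+mR=4/5 → advance +1; mR−mL=3/5 → turn +1·90°
n=1: pose=(2,7,W); sL=8/17, sR=40/117; mL=-256/1989, mR=1148/1989; mL+mR=892/1989 → advance +1; mR−mL=12/17 → turn +1·90°
n=2: pose=(1,7,S); sL=20/37, sR=20/49; mL=-240/1813, mR=1230/1813; mL+mR=990/1813 → advance +1; mR−mL=30/37 → turn +1·90°
n=3: pose=(1,6,E); sL=40/89, sR=40/61; mL=1120/5429, mR=4780/5429; mL+mR=5900/5429 → advance +1; mR−mL=60/89 → turn +1·90°
n=4: pose=(2,6,N); sL=2/5, sR=1/2; mL=1/10, mR=7/10; mL+mR=4/5 → advance +1; mR−mL=3/5 → turn +1·90°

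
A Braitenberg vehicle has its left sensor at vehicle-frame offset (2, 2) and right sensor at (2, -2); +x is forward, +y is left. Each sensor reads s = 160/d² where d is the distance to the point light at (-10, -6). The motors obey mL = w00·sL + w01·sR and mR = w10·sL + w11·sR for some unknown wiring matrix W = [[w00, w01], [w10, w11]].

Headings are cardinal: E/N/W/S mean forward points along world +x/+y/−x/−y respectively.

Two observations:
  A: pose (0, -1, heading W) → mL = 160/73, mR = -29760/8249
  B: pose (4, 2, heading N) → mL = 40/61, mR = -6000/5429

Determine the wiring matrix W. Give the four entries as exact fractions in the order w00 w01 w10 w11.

1 0 -1 -1

obs A: pose=(0,-1,W) → sL=160/73, sR=160/113, mL=160/73, mR=-29760/8249
obs B: pose=(4,2,N) → sL=40/61, sR=40/89, mL=40/61, mR=-6000/5429
sensor matrix S = [[160/73, 160/113], [40/61, 40/89]]; det S = 2534400/44783821
solve [mL_A; mL_B] = S·[w00; w01] and [mR_A; mR_B] = S·[w10; w11]:
  w00 = 1, w01 = 0, w10 = -1, w11 = -1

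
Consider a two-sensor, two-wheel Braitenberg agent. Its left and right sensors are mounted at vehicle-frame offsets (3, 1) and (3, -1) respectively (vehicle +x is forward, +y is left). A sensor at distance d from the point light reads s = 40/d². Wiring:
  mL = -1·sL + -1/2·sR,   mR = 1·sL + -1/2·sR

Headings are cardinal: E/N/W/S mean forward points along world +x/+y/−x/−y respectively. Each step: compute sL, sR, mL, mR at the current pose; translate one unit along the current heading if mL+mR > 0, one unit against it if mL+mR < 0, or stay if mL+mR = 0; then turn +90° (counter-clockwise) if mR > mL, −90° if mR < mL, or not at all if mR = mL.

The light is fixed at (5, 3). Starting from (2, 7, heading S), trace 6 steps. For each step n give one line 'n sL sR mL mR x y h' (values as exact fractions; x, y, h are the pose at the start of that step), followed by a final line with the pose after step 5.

0 8 40/17 -156/17 116/17 2 7 S
1 10/9 5/2 -85/36 -5/36 2 8 E
2 40/89 40/73 -4700/6497 1140/6497 1 8 N
3 20/29 20/37 -1030/1073 450/1073 1 7 W
4 8 40/17 -156/17 116/17 2 7 S
5 10/9 5/2 -85/36 -5/36 2 8 E
final 1 8 N

n=0: pose=(2,7,S); sL=8, sR=40/17; mL=-156/17, mR=116/17; mL+mR=-40/17 → advance -1; mR−mL=16 → turn +1·90°
n=1: pose=(2,8,E); sL=10/9, sR=5/2; mL=-85/36, mR=-5/36; mL+mR=-5/2 → advance -1; mR−mL=20/9 → turn +1·90°
n=2: pose=(1,8,N); sL=40/89, sR=40/73; mL=-4700/6497, mR=1140/6497; mL+mR=-40/73 → advance -1; mR−mL=80/89 → turn +1·90°
n=3: pose=(1,7,W); sL=20/29, sR=20/37; mL=-1030/1073, mR=450/1073; mL+mR=-20/37 → advance -1; mR−mL=40/29 → turn +1·90°
n=4: pose=(2,7,S); sL=8, sR=40/17; mL=-156/17, mR=116/17; mL+mR=-40/17 → advance -1; mR−mL=16 → turn +1·90°
n=5: pose=(2,8,E); sL=10/9, sR=5/2; mL=-85/36, mR=-5/36; mL+mR=-5/2 → advance -1; mR−mL=20/9 → turn +1·90°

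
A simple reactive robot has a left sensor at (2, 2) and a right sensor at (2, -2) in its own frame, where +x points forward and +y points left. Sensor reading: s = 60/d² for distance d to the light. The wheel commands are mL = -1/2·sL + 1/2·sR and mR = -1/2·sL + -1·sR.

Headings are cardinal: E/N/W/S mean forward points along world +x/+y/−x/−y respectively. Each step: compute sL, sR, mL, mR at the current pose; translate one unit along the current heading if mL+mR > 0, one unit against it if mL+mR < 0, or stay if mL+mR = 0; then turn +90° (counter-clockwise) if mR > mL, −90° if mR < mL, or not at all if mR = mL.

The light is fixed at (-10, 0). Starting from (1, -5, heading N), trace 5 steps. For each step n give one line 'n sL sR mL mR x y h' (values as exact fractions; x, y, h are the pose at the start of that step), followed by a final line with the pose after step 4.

0 2/3 30/89 -44/267 -179/267 1 -5 N
1 12/37 60/233 -288/8621 -3618/8621 1 -6 E
2 15/52 15/32 75/832 -255/416 0 -6 S
3 60/113 60/73 1200/8249 -8970/8249 0 -5 W
4 2/3 30/89 -44/267 -179/267 1 -5 N
final 1 -6 E

n=0: pose=(1,-5,N); sL=2/3, sR=30/89; mL=-44/267, mR=-179/267; mL+mR=-223/267 → advance -1; mR−mL=-45/89 → turn -1·90°
n=1: pose=(1,-6,E); sL=12/37, sR=60/233; mL=-288/8621, mR=-3618/8621; mL+mR=-3906/8621 → advance -1; mR−mL=-90/233 → turn -1·90°
n=2: pose=(0,-6,S); sL=15/52, sR=15/32; mL=75/832, mR=-255/416; mL+mR=-435/832 → advance -1; mR−mL=-45/64 → turn -1·90°
n=3: pose=(0,-5,W); sL=60/113, sR=60/73; mL=1200/8249, mR=-8970/8249; mL+mR=-7770/8249 → advance -1; mR−mL=-90/73 → turn -1·90°
n=4: pose=(1,-5,N); sL=2/3, sR=30/89; mL=-44/267, mR=-179/267; mL+mR=-223/267 → advance -1; mR−mL=-45/89 → turn -1·90°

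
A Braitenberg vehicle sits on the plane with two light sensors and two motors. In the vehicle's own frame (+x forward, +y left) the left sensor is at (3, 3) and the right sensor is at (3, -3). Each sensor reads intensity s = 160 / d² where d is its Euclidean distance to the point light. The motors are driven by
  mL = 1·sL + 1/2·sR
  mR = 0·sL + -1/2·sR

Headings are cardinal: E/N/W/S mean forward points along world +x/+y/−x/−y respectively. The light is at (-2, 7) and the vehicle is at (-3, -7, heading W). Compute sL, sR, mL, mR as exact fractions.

left sensor world pos  = (-6, -10); dL² = 305
right sensor world pos = (-6, -4); dR² = 137
sL = 160/305 = 32/61
sR = 160/137 = 160/137
mL = 1·sL + 1/2·sR = 9264/8357
mR = 0·sL + -1/2·sR = -80/137

32/61 160/137 9264/8357 -80/137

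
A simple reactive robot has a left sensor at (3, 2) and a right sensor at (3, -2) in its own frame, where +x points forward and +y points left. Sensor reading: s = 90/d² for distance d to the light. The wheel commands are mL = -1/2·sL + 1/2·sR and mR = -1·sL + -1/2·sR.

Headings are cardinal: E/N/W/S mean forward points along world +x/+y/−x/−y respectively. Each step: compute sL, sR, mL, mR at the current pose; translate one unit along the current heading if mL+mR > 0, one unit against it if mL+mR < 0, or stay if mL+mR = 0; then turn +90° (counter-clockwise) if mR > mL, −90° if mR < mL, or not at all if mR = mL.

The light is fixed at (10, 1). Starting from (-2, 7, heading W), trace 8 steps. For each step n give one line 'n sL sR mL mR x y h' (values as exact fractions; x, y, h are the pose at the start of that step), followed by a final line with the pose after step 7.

n=0: pose=(-2,7,W); sL=90/241, sR=90/289; mL=-2160/69649, mR=-36855/69649; mL+mR=-135/241 → advance -1; mR−mL=-34695/69649 → turn -1·90°
n=1: pose=(-1,7,N); sL=9/25, sR=5/9; mL=22/225, mR=-287/450; mL+mR=-27/50 → advance -1; mR−mL=-331/450 → turn -1·90°
n=2: pose=(-1,6,E); sL=90/113, sR=90/73; mL=1800/8249, mR=-11655/8249; mL+mR=-135/113 → advance -1; mR−mL=-13455/8249 → turn -1·90°
n=3: pose=(-2,6,S); sL=45/52, sR=9/20; mL=-27/130, mR=-567/520; mL+mR=-135/104 → advance -1; mR−mL=-459/520 → turn -1·90°
n=4: pose=(-2,7,W); sL=90/241, sR=90/289; mL=-2160/69649, mR=-36855/69649; mL+mR=-135/241 → advance -1; mR−mL=-34695/69649 → turn -1·90°
n=5: pose=(-1,7,N); sL=9/25, sR=5/9; mL=22/225, mR=-287/450; mL+mR=-27/50 → advance -1; mR−mL=-331/450 → turn -1·90°
n=6: pose=(-1,6,E); sL=90/113, sR=90/73; mL=1800/8249, mR=-11655/8249; mL+mR=-135/113 → advance -1; mR−mL=-13455/8249 → turn -1·90°
n=7: pose=(-2,6,S); sL=45/52, sR=9/20; mL=-27/130, mR=-567/520; mL+mR=-135/104 → advance -1; mR−mL=-459/520 → turn -1·90°

0 90/241 90/289 -2160/69649 -36855/69649 -2 7 W
1 9/25 5/9 22/225 -287/450 -1 7 N
2 90/113 90/73 1800/8249 -11655/8249 -1 6 E
3 45/52 9/20 -27/130 -567/520 -2 6 S
4 90/241 90/289 -2160/69649 -36855/69649 -2 7 W
5 9/25 5/9 22/225 -287/450 -1 7 N
6 90/113 90/73 1800/8249 -11655/8249 -1 6 E
7 45/52 9/20 -27/130 -567/520 -2 6 S
final -2 7 W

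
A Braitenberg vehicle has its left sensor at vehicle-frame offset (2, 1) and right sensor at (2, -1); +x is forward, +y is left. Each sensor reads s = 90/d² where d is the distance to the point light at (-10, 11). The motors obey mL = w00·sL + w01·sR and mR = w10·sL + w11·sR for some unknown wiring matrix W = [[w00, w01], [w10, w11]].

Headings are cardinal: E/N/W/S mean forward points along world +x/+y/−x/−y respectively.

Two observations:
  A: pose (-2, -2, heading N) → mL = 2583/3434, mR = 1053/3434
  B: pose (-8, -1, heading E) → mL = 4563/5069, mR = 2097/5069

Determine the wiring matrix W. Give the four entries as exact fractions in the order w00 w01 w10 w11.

1 1/2 1 -1/2

obs A: pose=(-2,-2,N) → sL=9/17, sR=45/101, mL=2583/3434, mR=1053/3434
obs B: pose=(-8,-1,E) → sL=90/137, sR=18/37, mL=4563/5069, mR=2097/5069
sensor matrix S = [[9/17, 45/101], [90/137, 18/37]]; det S = -305856/8703473
solve [mL_A; mL_B] = S·[w00; w01] and [mR_A; mR_B] = S·[w10; w11]:
  w00 = 1, w01 = 1/2, w10 = 1, w11 = -1/2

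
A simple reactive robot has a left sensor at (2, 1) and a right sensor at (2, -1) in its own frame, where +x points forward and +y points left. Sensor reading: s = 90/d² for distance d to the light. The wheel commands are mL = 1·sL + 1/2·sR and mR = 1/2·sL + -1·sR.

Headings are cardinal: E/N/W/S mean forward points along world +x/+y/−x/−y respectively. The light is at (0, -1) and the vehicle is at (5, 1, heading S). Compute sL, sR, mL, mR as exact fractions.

left sensor world pos  = (6, -1); dL² = 36
right sensor world pos = (4, -1); dR² = 16
sL = 90/36 = 5/2
sR = 90/16 = 45/8
mL = 1·sL + 1/2·sR = 85/16
mR = 1/2·sL + -1·sR = -35/8

5/2 45/8 85/16 -35/8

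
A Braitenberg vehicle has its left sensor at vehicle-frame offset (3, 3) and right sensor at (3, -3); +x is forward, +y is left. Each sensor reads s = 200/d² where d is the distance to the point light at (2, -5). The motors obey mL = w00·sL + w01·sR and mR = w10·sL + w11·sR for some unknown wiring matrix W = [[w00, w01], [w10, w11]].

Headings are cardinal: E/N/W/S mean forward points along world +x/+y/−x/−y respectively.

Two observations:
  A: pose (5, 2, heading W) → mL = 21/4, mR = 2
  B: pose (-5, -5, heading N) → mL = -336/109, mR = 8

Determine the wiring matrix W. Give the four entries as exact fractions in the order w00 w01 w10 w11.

1/2 -1/2 0 1

obs A: pose=(5,2,W) → sL=25/2, sR=2, mL=21/4, mR=2
obs B: pose=(-5,-5,N) → sL=200/109, sR=8, mL=-336/109, mR=8
sensor matrix S = [[25/2, 2], [200/109, 8]]; det S = 10500/109
solve [mL_A; mL_B] = S·[w00; w01] and [mR_A; mR_B] = S·[w10; w11]:
  w00 = 1/2, w01 = -1/2, w10 = 0, w11 = 1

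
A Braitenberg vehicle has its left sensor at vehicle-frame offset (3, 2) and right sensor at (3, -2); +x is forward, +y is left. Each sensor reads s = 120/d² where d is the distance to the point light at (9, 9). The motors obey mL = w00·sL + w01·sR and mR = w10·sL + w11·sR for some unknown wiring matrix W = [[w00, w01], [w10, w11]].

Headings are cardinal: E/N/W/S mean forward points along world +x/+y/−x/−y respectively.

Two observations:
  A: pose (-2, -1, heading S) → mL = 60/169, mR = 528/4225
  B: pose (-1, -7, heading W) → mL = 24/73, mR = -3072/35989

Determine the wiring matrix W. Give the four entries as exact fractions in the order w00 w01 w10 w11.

0 1 1 -1

obs A: pose=(-2,-1,S) → sL=12/25, sR=60/169, mL=60/169, mR=528/4225
obs B: pose=(-1,-7,W) → sL=120/493, sR=24/73, mL=24/73, mR=-3072/35989
sensor matrix S = [[12/25, 60/169], [120/493, 24/73]]; det S = 10855296/152053525
solve [mL_A; mL_B] = S·[w00; w01] and [mR_A; mR_B] = S·[w10; w11]:
  w00 = 0, w01 = 1, w10 = 1, w11 = -1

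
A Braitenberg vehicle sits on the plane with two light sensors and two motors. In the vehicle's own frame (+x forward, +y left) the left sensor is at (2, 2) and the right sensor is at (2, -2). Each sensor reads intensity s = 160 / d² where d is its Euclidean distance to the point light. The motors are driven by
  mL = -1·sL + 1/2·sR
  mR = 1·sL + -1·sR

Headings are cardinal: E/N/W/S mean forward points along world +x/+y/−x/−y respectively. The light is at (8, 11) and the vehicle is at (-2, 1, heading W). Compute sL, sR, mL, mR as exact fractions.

5/9 10/13 -20/117 -25/117

left sensor world pos  = (-4, -1); dL² = 288
right sensor world pos = (-4, 3); dR² = 208
sL = 160/288 = 5/9
sR = 160/208 = 10/13
mL = -1·sL + 1/2·sR = -20/117
mR = 1·sL + -1·sR = -25/117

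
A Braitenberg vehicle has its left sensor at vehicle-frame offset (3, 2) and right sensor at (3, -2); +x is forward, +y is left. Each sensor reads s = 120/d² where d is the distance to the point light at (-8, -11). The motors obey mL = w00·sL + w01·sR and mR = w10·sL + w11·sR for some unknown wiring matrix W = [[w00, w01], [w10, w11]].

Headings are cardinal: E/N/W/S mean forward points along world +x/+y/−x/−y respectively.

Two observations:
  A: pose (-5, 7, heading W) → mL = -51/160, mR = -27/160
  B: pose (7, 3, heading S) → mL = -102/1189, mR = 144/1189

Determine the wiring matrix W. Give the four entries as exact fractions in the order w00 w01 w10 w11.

-1 1/2 -1 1

obs A: pose=(-5,7,W) → sL=15/32, sR=3/10, mL=-51/160, mR=-27/160
obs B: pose=(7,3,S) → sL=12/41, sR=12/29, mL=-102/1189, mR=144/1189
sensor matrix S = [[15/32, 3/10], [12/41, 12/29]]; det S = 5049/47560
solve [mL_A; mL_B] = S·[w00; w01] and [mR_A; mR_B] = S·[w10; w11]:
  w00 = -1, w01 = 1/2, w10 = -1, w11 = 1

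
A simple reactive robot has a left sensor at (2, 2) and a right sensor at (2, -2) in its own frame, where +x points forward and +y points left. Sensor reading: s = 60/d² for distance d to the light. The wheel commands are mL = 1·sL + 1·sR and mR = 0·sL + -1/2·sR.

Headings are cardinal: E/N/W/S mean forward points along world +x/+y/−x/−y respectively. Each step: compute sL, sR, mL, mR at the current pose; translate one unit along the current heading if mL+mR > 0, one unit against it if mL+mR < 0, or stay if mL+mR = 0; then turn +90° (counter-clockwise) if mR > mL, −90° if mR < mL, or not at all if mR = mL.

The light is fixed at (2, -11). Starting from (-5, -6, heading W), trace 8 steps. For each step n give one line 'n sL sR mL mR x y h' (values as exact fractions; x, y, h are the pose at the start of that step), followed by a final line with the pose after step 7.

0 2/3 6/13 44/39 -3/13 -5 -6 W
1 60/149 12/17 2808/2533 -6/17 -6 -6 N
2 3/5 15/13 114/65 -15/26 -6 -5 E
3 60/41 60/97 8280/3977 -30/97 -5 -5 S
4 2/3 6/13 44/39 -3/13 -5 -6 W
5 60/149 12/17 2808/2533 -6/17 -6 -6 N
6 3/5 15/13 114/65 -15/26 -6 -5 E
7 60/41 60/97 8280/3977 -30/97 -5 -5 S
final -5 -6 W

n=0: pose=(-5,-6,W); sL=2/3, sR=6/13; mL=44/39, mR=-3/13; mL+mR=35/39 → advance +1; mR−mL=-53/39 → turn -1·90°
n=1: pose=(-6,-6,N); sL=60/149, sR=12/17; mL=2808/2533, mR=-6/17; mL+mR=1914/2533 → advance +1; mR−mL=-3702/2533 → turn -1·90°
n=2: pose=(-6,-5,E); sL=3/5, sR=15/13; mL=114/65, mR=-15/26; mL+mR=153/130 → advance +1; mR−mL=-303/130 → turn -1·90°
n=3: pose=(-5,-5,S); sL=60/41, sR=60/97; mL=8280/3977, mR=-30/97; mL+mR=7050/3977 → advance +1; mR−mL=-9510/3977 → turn -1·90°
n=4: pose=(-5,-6,W); sL=2/3, sR=6/13; mL=44/39, mR=-3/13; mL+mR=35/39 → advance +1; mR−mL=-53/39 → turn -1·90°
n=5: pose=(-6,-6,N); sL=60/149, sR=12/17; mL=2808/2533, mR=-6/17; mL+mR=1914/2533 → advance +1; mR−mL=-3702/2533 → turn -1·90°
n=6: pose=(-6,-5,E); sL=3/5, sR=15/13; mL=114/65, mR=-15/26; mL+mR=153/130 → advance +1; mR−mL=-303/130 → turn -1·90°
n=7: pose=(-5,-5,S); sL=60/41, sR=60/97; mL=8280/3977, mR=-30/97; mL+mR=7050/3977 → advance +1; mR−mL=-9510/3977 → turn -1·90°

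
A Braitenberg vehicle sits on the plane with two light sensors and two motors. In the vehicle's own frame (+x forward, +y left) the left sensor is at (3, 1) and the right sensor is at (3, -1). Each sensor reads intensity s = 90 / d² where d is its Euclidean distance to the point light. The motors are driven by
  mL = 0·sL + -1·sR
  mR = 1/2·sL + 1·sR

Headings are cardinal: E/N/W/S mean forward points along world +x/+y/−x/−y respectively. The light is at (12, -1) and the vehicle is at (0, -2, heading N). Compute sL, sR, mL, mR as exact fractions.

left sensor world pos  = (-1, 1); dL² = 173
right sensor world pos = (1, 1); dR² = 125
sL = 90/173 = 90/173
sR = 90/125 = 18/25
mL = 0·sL + -1·sR = -18/25
mR = 1/2·sL + 1·sR = 4239/4325

90/173 18/25 -18/25 4239/4325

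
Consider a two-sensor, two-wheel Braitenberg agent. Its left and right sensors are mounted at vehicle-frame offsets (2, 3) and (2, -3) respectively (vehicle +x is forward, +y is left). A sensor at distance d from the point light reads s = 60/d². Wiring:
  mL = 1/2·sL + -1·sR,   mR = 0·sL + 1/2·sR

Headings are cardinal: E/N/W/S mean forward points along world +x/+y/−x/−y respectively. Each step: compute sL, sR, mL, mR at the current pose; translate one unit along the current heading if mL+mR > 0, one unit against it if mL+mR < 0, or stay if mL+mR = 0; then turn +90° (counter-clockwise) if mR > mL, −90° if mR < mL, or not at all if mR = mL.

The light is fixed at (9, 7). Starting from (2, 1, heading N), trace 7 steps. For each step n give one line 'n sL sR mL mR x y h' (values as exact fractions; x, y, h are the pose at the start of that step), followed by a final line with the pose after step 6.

0 15/29 15/8 -375/232 15/16 2 1 N
1 60/181 60/97 -7950/17557 30/97 2 0 W
2 2/3 10/27 -1/27 5/27 3 0 S
3 60/41 60/137 1650/5617 30/137 3 -1 E
4 15/26 15/41 -165/2132 15/82 4 -1 S
5 4/3 20/51 14/51 10/51 4 -2 E
6 30/61 6/17 -111/1037 3/17 5 -2 S
final 5 -3 E

n=0: pose=(2,1,N); sL=15/29, sR=15/8; mL=-375/232, mR=15/16; mL+mR=-315/464 → advance -1; mR−mL=1185/464 → turn +1·90°
n=1: pose=(2,0,W); sL=60/181, sR=60/97; mL=-7950/17557, mR=30/97; mL+mR=-2520/17557 → advance -1; mR−mL=13380/17557 → turn +1·90°
n=2: pose=(3,0,S); sL=2/3, sR=10/27; mL=-1/27, mR=5/27; mL+mR=4/27 → advance +1; mR−mL=2/9 → turn +1·90°
n=3: pose=(3,-1,E); sL=60/41, sR=60/137; mL=1650/5617, mR=30/137; mL+mR=2880/5617 → advance +1; mR−mL=-420/5617 → turn -1·90°
n=4: pose=(4,-1,S); sL=15/26, sR=15/41; mL=-165/2132, mR=15/82; mL+mR=225/2132 → advance +1; mR−mL=555/2132 → turn +1·90°
n=5: pose=(4,-2,E); sL=4/3, sR=20/51; mL=14/51, mR=10/51; mL+mR=8/17 → advance +1; mR−mL=-4/51 → turn -1·90°
n=6: pose=(5,-2,S); sL=30/61, sR=6/17; mL=-111/1037, mR=3/17; mL+mR=72/1037 → advance +1; mR−mL=294/1037 → turn +1·90°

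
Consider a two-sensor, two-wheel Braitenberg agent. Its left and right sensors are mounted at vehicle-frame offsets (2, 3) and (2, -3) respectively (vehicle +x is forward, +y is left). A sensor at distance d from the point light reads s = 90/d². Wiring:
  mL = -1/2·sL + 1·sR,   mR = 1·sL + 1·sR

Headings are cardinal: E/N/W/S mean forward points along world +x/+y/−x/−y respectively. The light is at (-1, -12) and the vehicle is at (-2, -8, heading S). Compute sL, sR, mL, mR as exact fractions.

left sensor world pos  = (1, -10); dL² = 8
right sensor world pos = (-5, -10); dR² = 20
sL = 90/8 = 45/4
sR = 90/20 = 9/2
mL = -1/2·sL + 1·sR = -9/8
mR = 1·sL + 1·sR = 63/4

45/4 9/2 -9/8 63/4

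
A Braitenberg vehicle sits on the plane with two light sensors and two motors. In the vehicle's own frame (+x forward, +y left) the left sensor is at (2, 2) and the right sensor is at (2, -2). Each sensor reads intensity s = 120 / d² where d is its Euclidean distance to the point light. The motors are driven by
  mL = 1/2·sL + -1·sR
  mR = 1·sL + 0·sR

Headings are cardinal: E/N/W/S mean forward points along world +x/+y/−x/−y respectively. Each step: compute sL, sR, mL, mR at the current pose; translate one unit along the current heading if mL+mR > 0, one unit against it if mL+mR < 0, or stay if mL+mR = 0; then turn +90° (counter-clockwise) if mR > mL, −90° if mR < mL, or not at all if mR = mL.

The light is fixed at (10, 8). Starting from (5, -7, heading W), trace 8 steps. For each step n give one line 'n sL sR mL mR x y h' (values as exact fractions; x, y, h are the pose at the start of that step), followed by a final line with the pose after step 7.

0 60/169 60/109 -6870/18421 60/169 5 -7 W
1 120/293 24/65 -3132/19045 120/293 6 -7 S
2 3/5 15/41 -27/410 3/5 6 -8 E
3 120/221 120/197 -14700/43537 120/221 7 -8 N
4 60/157 60/97 -6510/15229 60/157 7 -7 W
5 120/289 24/61 -3276/17629 120/289 8 -7 S
6 30/49 10/27 -85/1323 30/49 8 -8 E
7 24/41 120/197 -2556/8077 24/41 9 -8 N
final 9 -7 W

n=0: pose=(5,-7,W); sL=60/169, sR=60/109; mL=-6870/18421, mR=60/169; mL+mR=-330/18421 → advance -1; mR−mL=13410/18421 → turn +1·90°
n=1: pose=(6,-7,S); sL=120/293, sR=24/65; mL=-3132/19045, mR=120/293; mL+mR=4668/19045 → advance +1; mR−mL=10932/19045 → turn +1·90°
n=2: pose=(6,-8,E); sL=3/5, sR=15/41; mL=-27/410, mR=3/5; mL+mR=219/410 → advance +1; mR−mL=273/410 → turn +1·90°
n=3: pose=(7,-8,N); sL=120/221, sR=120/197; mL=-14700/43537, mR=120/221; mL+mR=8940/43537 → advance +1; mR−mL=38340/43537 → turn +1·90°
n=4: pose=(7,-7,W); sL=60/157, sR=60/97; mL=-6510/15229, mR=60/157; mL+mR=-690/15229 → advance -1; mR−mL=12330/15229 → turn +1·90°
n=5: pose=(8,-7,S); sL=120/289, sR=24/61; mL=-3276/17629, mR=120/289; mL+mR=4044/17629 → advance +1; mR−mL=10596/17629 → turn +1·90°
n=6: pose=(8,-8,E); sL=30/49, sR=10/27; mL=-85/1323, mR=30/49; mL+mR=725/1323 → advance +1; mR−mL=895/1323 → turn +1·90°
n=7: pose=(9,-8,N); sL=24/41, sR=120/197; mL=-2556/8077, mR=24/41; mL+mR=2172/8077 → advance +1; mR−mL=7284/8077 → turn +1·90°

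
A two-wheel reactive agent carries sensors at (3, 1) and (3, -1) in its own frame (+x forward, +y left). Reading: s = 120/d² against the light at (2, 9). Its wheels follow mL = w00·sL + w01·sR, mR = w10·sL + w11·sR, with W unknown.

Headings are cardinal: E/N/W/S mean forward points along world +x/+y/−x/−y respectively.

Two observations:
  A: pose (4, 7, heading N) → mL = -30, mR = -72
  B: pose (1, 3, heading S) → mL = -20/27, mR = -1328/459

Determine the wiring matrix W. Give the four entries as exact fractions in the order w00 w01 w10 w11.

obs A: pose=(4,7,N) → sL=60, sR=12, mL=-30, mR=-72
obs B: pose=(1,3,S) → sL=40/27, sR=24/17, mL=-20/27, mR=-1328/459
sensor matrix S = [[60, 12], [40/27, 24/17]]; det S = 10240/153
solve [mL_A; mL_B] = S·[w00; w01] and [mR_A; mR_B] = S·[w10; w11]:
  w00 = -1/2, w01 = 0, w10 = -1, w11 = -1

-1/2 0 -1 -1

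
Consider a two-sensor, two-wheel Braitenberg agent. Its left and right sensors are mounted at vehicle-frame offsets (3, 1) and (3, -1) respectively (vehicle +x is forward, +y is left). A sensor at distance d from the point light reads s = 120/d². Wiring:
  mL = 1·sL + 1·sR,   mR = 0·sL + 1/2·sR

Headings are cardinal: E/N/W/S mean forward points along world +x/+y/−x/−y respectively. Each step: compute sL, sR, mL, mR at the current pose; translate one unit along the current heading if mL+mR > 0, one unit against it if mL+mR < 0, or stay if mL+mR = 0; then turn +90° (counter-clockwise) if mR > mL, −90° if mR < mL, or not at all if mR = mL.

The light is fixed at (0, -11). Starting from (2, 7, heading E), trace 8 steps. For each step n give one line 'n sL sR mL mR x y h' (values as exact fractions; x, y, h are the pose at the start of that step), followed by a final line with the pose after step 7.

0 60/193 60/157 21000/30301 30/157 2 7 E
1 120/241 120/229 56400/55189 60/229 3 7 S
2 15/32 10/27 725/864 5/27 3 6 W
3 120/401 120/409 97200/164009 60/409 2 6 N
4 60/193 60/157 21000/30301 30/157 2 7 E
5 120/241 120/229 56400/55189 60/229 3 7 S
6 15/32 10/27 725/864 5/27 3 6 W
7 120/401 120/409 97200/164009 60/409 2 6 N
final 2 7 E

n=0: pose=(2,7,E); sL=60/193, sR=60/157; mL=21000/30301, mR=30/157; mL+mR=26790/30301 → advance +1; mR−mL=-15210/30301 → turn -1·90°
n=1: pose=(3,7,S); sL=120/241, sR=120/229; mL=56400/55189, mR=60/229; mL+mR=70860/55189 → advance +1; mR−mL=-41940/55189 → turn -1·90°
n=2: pose=(3,6,W); sL=15/32, sR=10/27; mL=725/864, mR=5/27; mL+mR=295/288 → advance +1; mR−mL=-565/864 → turn -1·90°
n=3: pose=(2,6,N); sL=120/401, sR=120/409; mL=97200/164009, mR=60/409; mL+mR=121260/164009 → advance +1; mR−mL=-73140/164009 → turn -1·90°
n=4: pose=(2,7,E); sL=60/193, sR=60/157; mL=21000/30301, mR=30/157; mL+mR=26790/30301 → advance +1; mR−mL=-15210/30301 → turn -1·90°
n=5: pose=(3,7,S); sL=120/241, sR=120/229; mL=56400/55189, mR=60/229; mL+mR=70860/55189 → advance +1; mR−mL=-41940/55189 → turn -1·90°
n=6: pose=(3,6,W); sL=15/32, sR=10/27; mL=725/864, mR=5/27; mL+mR=295/288 → advance +1; mR−mL=-565/864 → turn -1·90°
n=7: pose=(2,6,N); sL=120/401, sR=120/409; mL=97200/164009, mR=60/409; mL+mR=121260/164009 → advance +1; mR−mL=-73140/164009 → turn -1·90°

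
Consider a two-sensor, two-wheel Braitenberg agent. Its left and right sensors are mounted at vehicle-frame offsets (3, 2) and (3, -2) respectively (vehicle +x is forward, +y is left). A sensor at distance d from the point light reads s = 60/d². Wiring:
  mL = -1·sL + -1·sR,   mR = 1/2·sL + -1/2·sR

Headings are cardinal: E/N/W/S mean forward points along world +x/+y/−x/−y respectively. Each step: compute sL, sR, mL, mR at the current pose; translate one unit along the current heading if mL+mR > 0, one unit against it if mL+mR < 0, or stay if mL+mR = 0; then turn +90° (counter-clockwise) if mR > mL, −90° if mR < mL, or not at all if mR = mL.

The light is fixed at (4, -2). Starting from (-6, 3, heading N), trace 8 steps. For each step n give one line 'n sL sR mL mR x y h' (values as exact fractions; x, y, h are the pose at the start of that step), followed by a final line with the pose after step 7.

0 15/52 15/32 -315/416 -75/832 -6 3 N
1 60/173 12/41 -4536/7093 192/7093 -6 2 W
2 6/5 30/61 -516/305 108/305 -5 2 S
3 12/17 4/3 -104/51 -16/51 -5 3 E
4 15/52 15/32 -315/416 -75/832 -6 3 N
5 60/173 12/41 -4536/7093 192/7093 -6 2 W
6 6/5 30/61 -516/305 108/305 -5 2 S
7 12/17 4/3 -104/51 -16/51 -5 3 E
final -6 3 N

n=0: pose=(-6,3,N); sL=15/52, sR=15/32; mL=-315/416, mR=-75/832; mL+mR=-705/832 → advance -1; mR−mL=555/832 → turn +1·90°
n=1: pose=(-6,2,W); sL=60/173, sR=12/41; mL=-4536/7093, mR=192/7093; mL+mR=-4344/7093 → advance -1; mR−mL=4728/7093 → turn +1·90°
n=2: pose=(-5,2,S); sL=6/5, sR=30/61; mL=-516/305, mR=108/305; mL+mR=-408/305 → advance -1; mR−mL=624/305 → turn +1·90°
n=3: pose=(-5,3,E); sL=12/17, sR=4/3; mL=-104/51, mR=-16/51; mL+mR=-40/17 → advance -1; mR−mL=88/51 → turn +1·90°
n=4: pose=(-6,3,N); sL=15/52, sR=15/32; mL=-315/416, mR=-75/832; mL+mR=-705/832 → advance -1; mR−mL=555/832 → turn +1·90°
n=5: pose=(-6,2,W); sL=60/173, sR=12/41; mL=-4536/7093, mR=192/7093; mL+mR=-4344/7093 → advance -1; mR−mL=4728/7093 → turn +1·90°
n=6: pose=(-5,2,S); sL=6/5, sR=30/61; mL=-516/305, mR=108/305; mL+mR=-408/305 → advance -1; mR−mL=624/305 → turn +1·90°
n=7: pose=(-5,3,E); sL=12/17, sR=4/3; mL=-104/51, mR=-16/51; mL+mR=-40/17 → advance -1; mR−mL=88/51 → turn +1·90°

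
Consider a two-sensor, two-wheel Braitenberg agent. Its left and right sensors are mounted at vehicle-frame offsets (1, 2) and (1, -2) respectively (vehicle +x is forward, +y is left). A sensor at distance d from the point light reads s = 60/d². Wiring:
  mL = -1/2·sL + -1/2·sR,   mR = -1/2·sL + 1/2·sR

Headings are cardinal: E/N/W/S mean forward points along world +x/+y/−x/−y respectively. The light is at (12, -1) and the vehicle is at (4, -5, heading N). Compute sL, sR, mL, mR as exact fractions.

60/109 4/3 -308/327 128/327

left sensor world pos  = (2, -4); dL² = 109
right sensor world pos = (6, -4); dR² = 45
sL = 60/109 = 60/109
sR = 60/45 = 4/3
mL = -1/2·sL + -1/2·sR = -308/327
mR = -1/2·sL + 1/2·sR = 128/327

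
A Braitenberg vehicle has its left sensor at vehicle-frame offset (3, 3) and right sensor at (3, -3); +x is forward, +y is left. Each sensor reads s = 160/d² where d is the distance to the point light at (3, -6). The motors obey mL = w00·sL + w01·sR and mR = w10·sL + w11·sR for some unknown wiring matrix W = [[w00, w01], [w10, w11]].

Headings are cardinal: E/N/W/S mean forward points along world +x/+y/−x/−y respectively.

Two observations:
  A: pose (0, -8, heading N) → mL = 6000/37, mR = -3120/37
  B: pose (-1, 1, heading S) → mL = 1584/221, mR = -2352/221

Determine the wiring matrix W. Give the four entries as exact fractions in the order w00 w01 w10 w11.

obs A: pose=(0,-8,N) → sL=160/37, sR=160, mL=6000/37, mR=-3120/37
obs B: pose=(-1,1,S) → sL=160/17, sR=32/13, mL=1584/221, mR=-2352/221
sensor matrix S = [[160/37, 160], [160/17, 32/13]]; det S = -12226560/8177
solve [mL_A; mL_B] = S·[w00; w01] and [mR_A; mR_B] = S·[w10; w11]:
  w00 = 1/2, w01 = 1, w10 = -1, w11 = -1/2

1/2 1 -1 -1/2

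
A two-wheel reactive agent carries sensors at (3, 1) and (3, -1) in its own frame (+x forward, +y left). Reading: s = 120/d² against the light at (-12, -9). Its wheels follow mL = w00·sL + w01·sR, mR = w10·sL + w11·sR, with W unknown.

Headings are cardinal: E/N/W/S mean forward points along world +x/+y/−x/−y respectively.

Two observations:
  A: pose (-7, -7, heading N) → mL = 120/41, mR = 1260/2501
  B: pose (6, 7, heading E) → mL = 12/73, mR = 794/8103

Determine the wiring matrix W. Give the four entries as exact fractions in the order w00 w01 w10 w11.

1 0 -1/2 1

obs A: pose=(-7,-7,N) → sL=120/41, sR=120/61, mL=120/41, mR=1260/2501
obs B: pose=(6,7,E) → sL=12/73, sR=20/111, mL=12/73, mR=794/8103
sensor matrix S = [[120/41, 120/61], [12/73, 20/111]]; det S = 1377920/6755201
solve [mL_A; mL_B] = S·[w00; w01] and [mR_A; mR_B] = S·[w10; w11]:
  w00 = 1, w01 = 0, w10 = -1/2, w11 = 1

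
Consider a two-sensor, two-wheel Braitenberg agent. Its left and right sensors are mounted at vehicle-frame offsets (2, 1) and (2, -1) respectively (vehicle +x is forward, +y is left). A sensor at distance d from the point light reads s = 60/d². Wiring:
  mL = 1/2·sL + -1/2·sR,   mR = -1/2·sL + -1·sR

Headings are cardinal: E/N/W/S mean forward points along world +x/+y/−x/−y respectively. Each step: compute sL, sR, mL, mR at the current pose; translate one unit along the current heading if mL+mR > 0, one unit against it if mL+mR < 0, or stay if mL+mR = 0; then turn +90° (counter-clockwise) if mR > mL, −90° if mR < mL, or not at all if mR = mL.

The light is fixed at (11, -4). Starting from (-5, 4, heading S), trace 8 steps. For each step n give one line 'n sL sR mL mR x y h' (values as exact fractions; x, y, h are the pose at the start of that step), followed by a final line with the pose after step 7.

0 20/87 12/65 128/5655 -1694/5655 -5 4 S
1 15/97 15/106 135/20564 -1125/5141 -5 5 W
2 60/377 60/317 -1800/119509 -32130/119509 -4 5 N
3 6/25 30/109 -48/2725 -1077/2725 -4 4 E
4 20/87 12/65 128/5655 -1694/5655 -5 4 S
5 15/97 15/106 135/20564 -1125/5141 -5 5 W
6 60/377 60/317 -1800/119509 -32130/119509 -4 5 N
7 6/25 30/109 -48/2725 -1077/2725 -4 4 E
final -5 4 S

n=0: pose=(-5,4,S); sL=20/87, sR=12/65; mL=128/5655, mR=-1694/5655; mL+mR=-18/65 → advance -1; mR−mL=-1822/5655 → turn -1·90°
n=1: pose=(-5,5,W); sL=15/97, sR=15/106; mL=135/20564, mR=-1125/5141; mL+mR=-45/212 → advance -1; mR−mL=-4635/20564 → turn -1·90°
n=2: pose=(-4,5,N); sL=60/377, sR=60/317; mL=-1800/119509, mR=-32130/119509; mL+mR=-90/317 → advance -1; mR−mL=-30330/119509 → turn -1·90°
n=3: pose=(-4,4,E); sL=6/25, sR=30/109; mL=-48/2725, mR=-1077/2725; mL+mR=-45/109 → advance -1; mR−mL=-1029/2725 → turn -1·90°
n=4: pose=(-5,4,S); sL=20/87, sR=12/65; mL=128/5655, mR=-1694/5655; mL+mR=-18/65 → advance -1; mR−mL=-1822/5655 → turn -1·90°
n=5: pose=(-5,5,W); sL=15/97, sR=15/106; mL=135/20564, mR=-1125/5141; mL+mR=-45/212 → advance -1; mR−mL=-4635/20564 → turn -1·90°
n=6: pose=(-4,5,N); sL=60/377, sR=60/317; mL=-1800/119509, mR=-32130/119509; mL+mR=-90/317 → advance -1; mR−mL=-30330/119509 → turn -1·90°
n=7: pose=(-4,4,E); sL=6/25, sR=30/109; mL=-48/2725, mR=-1077/2725; mL+mR=-45/109 → advance -1; mR−mL=-1029/2725 → turn -1·90°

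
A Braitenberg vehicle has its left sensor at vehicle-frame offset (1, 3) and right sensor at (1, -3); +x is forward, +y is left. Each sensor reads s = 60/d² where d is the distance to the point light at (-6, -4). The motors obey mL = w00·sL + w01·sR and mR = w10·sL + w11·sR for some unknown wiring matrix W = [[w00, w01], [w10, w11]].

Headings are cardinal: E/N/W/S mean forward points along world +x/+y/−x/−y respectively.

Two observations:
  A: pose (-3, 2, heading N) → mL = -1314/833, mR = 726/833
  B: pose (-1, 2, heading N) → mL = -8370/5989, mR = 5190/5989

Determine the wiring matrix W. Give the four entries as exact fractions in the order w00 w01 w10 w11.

obs A: pose=(-3,2,N) → sL=60/49, sR=12/17, mL=-1314/833, mR=726/833
obs B: pose=(-1,2,N) → sL=60/53, sR=60/113, mL=-8370/5989, mR=5190/5989
sensor matrix S = [[60/49, 12/17], [60/53, 60/113]]; det S = -743040/4988837
solve [mL_A; mL_B] = S·[w00; w01] and [mR_A; mR_B] = S·[w10; w11]:
  w00 = -1, w01 = -1/2, w10 = 1, w11 = -1/2

-1 -1/2 1 -1/2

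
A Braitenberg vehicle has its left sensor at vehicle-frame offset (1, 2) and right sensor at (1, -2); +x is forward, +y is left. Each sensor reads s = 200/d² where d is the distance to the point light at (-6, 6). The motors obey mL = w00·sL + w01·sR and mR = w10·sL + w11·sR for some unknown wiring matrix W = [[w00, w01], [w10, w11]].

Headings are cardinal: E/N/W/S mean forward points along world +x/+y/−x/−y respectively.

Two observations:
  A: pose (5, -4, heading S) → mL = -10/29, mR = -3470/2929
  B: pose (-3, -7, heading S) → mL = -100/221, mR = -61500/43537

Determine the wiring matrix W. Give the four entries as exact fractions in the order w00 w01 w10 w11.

-1/2 0 -1 -1/2

obs A: pose=(5,-4,S) → sL=20/29, sR=100/101, mL=-10/29, mR=-3470/2929
obs B: pose=(-3,-7,S) → sL=200/221, sR=200/197, mL=-100/221, mR=-61500/43537
sensor matrix S = [[20/29, 100/101], [200/221, 200/197]]; det S = -24976000/127519873
solve [mL_A; mL_B] = S·[w00; w01] and [mR_A; mR_B] = S·[w10; w11]:
  w00 = -1/2, w01 = 0, w10 = -1, w11 = -1/2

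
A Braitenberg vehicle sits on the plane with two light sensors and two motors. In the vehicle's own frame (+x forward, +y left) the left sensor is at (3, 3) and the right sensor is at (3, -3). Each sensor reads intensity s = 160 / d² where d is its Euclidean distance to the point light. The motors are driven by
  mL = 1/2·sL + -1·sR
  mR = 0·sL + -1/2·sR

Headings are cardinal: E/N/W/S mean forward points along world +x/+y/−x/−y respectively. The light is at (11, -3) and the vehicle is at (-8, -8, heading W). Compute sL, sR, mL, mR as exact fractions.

left sensor world pos  = (-11, -11); dL² = 548
right sensor world pos = (-11, -5); dR² = 488
sL = 160/548 = 40/137
sR = 160/488 = 20/61
mL = 1/2·sL + -1·sR = -1520/8357
mR = 0·sL + -1/2·sR = -10/61

40/137 20/61 -1520/8357 -10/61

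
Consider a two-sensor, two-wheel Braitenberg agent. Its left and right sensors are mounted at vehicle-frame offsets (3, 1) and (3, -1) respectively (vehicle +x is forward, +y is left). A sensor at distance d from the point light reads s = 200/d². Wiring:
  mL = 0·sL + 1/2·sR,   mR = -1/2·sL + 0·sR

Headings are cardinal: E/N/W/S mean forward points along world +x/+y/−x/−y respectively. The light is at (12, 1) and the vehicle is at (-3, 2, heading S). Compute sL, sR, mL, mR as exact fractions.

left sensor world pos  = (-2, -1); dL² = 200
right sensor world pos = (-4, -1); dR² = 260
sL = 200/200 = 1
sR = 200/260 = 10/13
mL = 0·sL + 1/2·sR = 5/13
mR = -1/2·sL + 0·sR = -1/2

1 10/13 5/13 -1/2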